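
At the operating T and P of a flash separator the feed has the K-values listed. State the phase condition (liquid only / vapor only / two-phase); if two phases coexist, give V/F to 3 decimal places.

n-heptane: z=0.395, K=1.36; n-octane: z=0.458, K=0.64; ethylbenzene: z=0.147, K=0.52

liquid only

ΣzᵢKᵢ = 0.907; Σzᵢ/Kᵢ = 1.289.
Since ΣzᵢKᵢ < 1 the mixture is below its bubble point — single liquid phase.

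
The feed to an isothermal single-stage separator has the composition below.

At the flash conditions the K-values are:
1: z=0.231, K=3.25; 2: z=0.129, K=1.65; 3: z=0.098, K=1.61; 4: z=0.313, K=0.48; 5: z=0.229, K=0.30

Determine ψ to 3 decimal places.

Material balance + equilibrium reduce to Σ zᵢ(Kᵢ−1)/(1+ψ(Kᵢ−1)) = 0.
g(0) = ΣzᵢKᵢ − 1 = 0.340 and g(1) = 1 − Σzᵢ/Kᵢ = -0.626, so a root lies in (0, 1).
Newton–Raphson from ψ = 0.5:
  ψ = 0.500: g = -0.1129, g' = -0.732 → ψ = 0.346
Converged at ψ = 0.346.

ψ = 0.346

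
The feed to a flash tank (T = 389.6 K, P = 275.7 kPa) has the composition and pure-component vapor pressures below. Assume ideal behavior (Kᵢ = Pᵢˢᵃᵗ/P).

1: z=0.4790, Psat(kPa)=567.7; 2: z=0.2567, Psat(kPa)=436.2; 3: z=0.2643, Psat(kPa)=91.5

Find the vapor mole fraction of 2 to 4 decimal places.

Raoult's law: Kᵢ = Pᵢˢᵃᵗ/P = Pᵢˢᵃᵗ/275.7.
  K_1 = 567.7/275.7 = 2.059122, K_2 = 436.2/275.7 = 1.582155, K_3 = 91.5/275.7 = 0.331882
Let ψ = V/F and solve Σ zᵢ(Kᵢ−1)/(1+ψ(Kᵢ−1)) = 0.
g(0) = ΣzᵢKᵢ − 1 = 0.4802 and g(1) = 1 − Σzᵢ/Kᵢ = -0.1912, so a root lies in (0, 1).
Iterate (Newton) starting at ψ = 0.39:
  ψ = 0.3900: g = 0.24200, g' = -0.5427 → ψ = 0.8360
  ψ = 0.8360: g = -0.03038, g' = -0.7958 → ψ = 0.7978
  ψ = 0.7978: g = -0.00111, g' = -0.7394 → ψ = 0.7963
Converged at ψ = 0.7963.
Compositions from xᵢ = zᵢ/(1+ψ(Kᵢ−1)), yᵢ = Kᵢxᵢ:
  1: x = 0.2599, y = 0.5351
  2: x = 0.1754, y = 0.2775
  3: x = 0.5648, y = 0.1874

y_2 = 0.2775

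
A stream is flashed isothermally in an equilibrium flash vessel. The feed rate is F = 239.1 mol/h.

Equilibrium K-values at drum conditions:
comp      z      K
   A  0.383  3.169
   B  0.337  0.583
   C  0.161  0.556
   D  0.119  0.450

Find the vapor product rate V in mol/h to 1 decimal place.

V = 134.7 mol/h

Material balance + equilibrium reduce to Σ zᵢ(Kᵢ−1)/(1+β(Kᵢ−1)) = 0.
Check two-phase: ΣzᵢKᵢ = 1.553 > 1 and Σzᵢ/Kᵢ = 1.253 > 1, so g(0) = 0.553 > 0 and g(1) = -0.253 < 0.
Newton iteration, β⁰ = 0.63:
  β = 0.630: g = -0.0390, g' = -0.575 → β = 0.562
  β = 0.562: g = 0.0007, g' = -0.598 → β = 0.563
Converged at β = 0.563.
Then V = β·F = 0.5634·239.1 = 134.7 mol/h and L = F − V = 104.4 mol/h.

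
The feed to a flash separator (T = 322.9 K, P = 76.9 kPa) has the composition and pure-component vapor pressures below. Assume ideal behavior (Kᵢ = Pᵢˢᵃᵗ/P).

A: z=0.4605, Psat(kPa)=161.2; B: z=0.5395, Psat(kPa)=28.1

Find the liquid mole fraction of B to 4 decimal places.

x_B = 0.6334

Raoult's law: Kᵢ = Pᵢˢᵃᵗ/P = Pᵢˢᵃᵗ/76.9.
  K_A = 161.2/76.9 = 2.096229, K_B = 28.1/76.9 = 0.365410
Material balance + equilibrium reduce to Σ zᵢ(Kᵢ−1)/(1+V/F(Kᵢ−1)) = 0.
Feasibility: ΣzᵢKᵢ = 1.1625, Σzᵢ/Kᵢ = 1.6961 — both > 1, two phases present.
Binary case is linear: z₁(K₁−1)(1+V/F(K₂−1)) + z₂(K₂−1)(1+V/F(K₁−1)) = 0
⇒ V/F = [z₁(K₁−1)+z₂(K₂−1)] / [−(K₁−1)(K₂−1)] = 0.16245/0.69566 = 0.2335
Compositions from xᵢ = zᵢ/(1+V/F(Kᵢ−1)), yᵢ = Kᵢxᵢ:
  A: x = 0.3666, y = 0.7686
  B: x = 0.6334, y = 0.2314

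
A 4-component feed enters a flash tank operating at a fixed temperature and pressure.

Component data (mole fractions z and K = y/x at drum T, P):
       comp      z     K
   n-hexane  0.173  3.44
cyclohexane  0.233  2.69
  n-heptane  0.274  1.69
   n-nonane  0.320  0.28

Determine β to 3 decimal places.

β = 0.699

Let β = V/F and solve Σ zᵢ(Kᵢ−1)/(1+β(Kᵢ−1)) = 0.
Feasibility: ΣzᵢKᵢ = 1.775, Σzᵢ/Kᵢ = 1.442 — both > 1, two phases present.
Newton–Raphson from β = 0.5:
  β = 0.500: g = 0.1841, g' = -0.882 → β = 0.709
  β = 0.709: g = -0.0098, g' = -1.027 → β = 0.699
Converged at β = 0.699.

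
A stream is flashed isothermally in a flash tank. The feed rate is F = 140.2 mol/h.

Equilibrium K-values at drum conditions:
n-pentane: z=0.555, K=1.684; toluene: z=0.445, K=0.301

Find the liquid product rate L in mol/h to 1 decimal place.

L = 120.1 mol/h

Let ψ = V/F and solve Σ zᵢ(Kᵢ−1)/(1+ψ(Kᵢ−1)) = 0.
Feasibility: ΣzᵢKᵢ = 1.069, Σzᵢ/Kᵢ = 1.808 — both > 1, two phases present.
Binary case is linear: z₁(K₁−1)(1+ψ(K₂−1)) + z₂(K₂−1)(1+ψ(K₁−1)) = 0
⇒ ψ = [z₁(K₁−1)+z₂(K₂−1)] / [−(K₁−1)(K₂−1)] = 0.0686/0.4781 = 0.143
Then V = ψ·F = 0.1434·140.2 = 20.1 mol/h and L = F − V = 120.1 mol/h.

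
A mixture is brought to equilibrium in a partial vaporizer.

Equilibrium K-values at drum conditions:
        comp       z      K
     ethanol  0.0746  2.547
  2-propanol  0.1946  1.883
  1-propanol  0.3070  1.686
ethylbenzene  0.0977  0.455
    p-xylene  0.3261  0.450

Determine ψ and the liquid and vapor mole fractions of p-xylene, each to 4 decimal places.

ψ = 0.5451, x_p-xylene = 0.4657, y_p-xylene = 0.2096

Iterate (Newton) starting at ψ = 0.5:
  ψ = 0.5000: g = 0.02051, g' = -0.4524 → ψ = 0.5453
  ψ = 0.5453: g = -0.00012, g' = -0.4582 → ψ = 0.5451
Converged at ψ = 0.5451.
Compositions from xᵢ = zᵢ/(1+ψ(Kᵢ−1)), yᵢ = Kᵢxᵢ:
  ethanol: x = 0.0405, y = 0.1031
  2-propanol: x = 0.1314, y = 0.2474
  1-propanol: x = 0.2234, y = 0.3767
  ethylbenzene: x = 0.1390, y = 0.0632
  p-xylene: x = 0.4657, y = 0.2096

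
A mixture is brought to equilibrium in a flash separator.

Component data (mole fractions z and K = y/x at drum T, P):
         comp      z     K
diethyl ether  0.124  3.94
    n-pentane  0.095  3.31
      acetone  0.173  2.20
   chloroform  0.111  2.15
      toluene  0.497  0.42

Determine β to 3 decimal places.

Iterate (Newton) starting at β = 0.33:
  β = 0.330: g = 0.1943, g' = -0.900 → β = 0.546
  β = 0.546: g = 0.0190, g' = -0.761 → β = 0.571
Converged at β = 0.571.

β = 0.571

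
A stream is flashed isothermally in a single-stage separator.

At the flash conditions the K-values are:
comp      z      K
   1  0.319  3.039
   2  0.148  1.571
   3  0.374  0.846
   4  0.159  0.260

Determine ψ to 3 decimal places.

ψ = 0.730

Rachford–Rice: g(ψ) = Σ zᵢ(Kᵢ−1)/(1+ψ(Kᵢ−1)) = 0.
Check two-phase: ΣzᵢKᵢ = 1.560 > 1 and Σzᵢ/Kᵢ = 1.253 > 1, so g(0) = 0.560 > 0 and g(1) = -0.253 < 0.
Newton–Raphson from ψ = 0.47:
  ψ = 0.470: g = 0.1563, g' = -0.591 → ψ = 0.735
  ψ = 0.735: g = -0.0027, g' = -0.666 → ψ = 0.730
Converged at ψ = 0.730.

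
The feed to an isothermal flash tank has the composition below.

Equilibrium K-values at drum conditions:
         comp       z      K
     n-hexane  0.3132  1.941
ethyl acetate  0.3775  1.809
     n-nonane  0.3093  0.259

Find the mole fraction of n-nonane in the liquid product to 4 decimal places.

Newton–Raphson from ψ = 0.3:
  ψ = 0.3000: g = 0.18089, g' = -0.6094 → ψ = 0.5968
  ψ = 0.5968: g = -0.01622, g' = -0.7720 → ψ = 0.5758
  ψ = 0.5758: g = -0.00025, g' = -0.7483 → ψ = 0.5755
Converged at ψ = 0.5755.
Compositions from xᵢ = zᵢ/(1+ψ(Kᵢ−1)), yᵢ = Kᵢxᵢ:
  n-hexane: x = 0.2032, y = 0.3944
  ethyl acetate: x = 0.2576, y = 0.4660
  n-nonane: x = 0.5392, y = 0.1397

x_n-nonane = 0.5392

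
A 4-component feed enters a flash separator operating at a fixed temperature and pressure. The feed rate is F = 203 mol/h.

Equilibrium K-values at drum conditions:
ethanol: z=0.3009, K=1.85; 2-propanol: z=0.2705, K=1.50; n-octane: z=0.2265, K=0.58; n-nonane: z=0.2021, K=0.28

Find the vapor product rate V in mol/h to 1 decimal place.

V = 74.0 mol/h

Let ψ = V/F and solve Σ zᵢ(Kᵢ−1)/(1+ψ(Kᵢ−1)) = 0.
Feasibility: ΣzᵢKᵢ = 1.1504, Σzᵢ/Kᵢ = 1.4553 — both > 1, two phases present.
Newton–Raphson from ψ = 0.35:
  ψ = 0.3500: g = 0.00617, g' = -0.4203 → ψ = 0.3647
  ψ = 0.3647: g = -0.00002, g' = -0.4234 → ψ = 0.3646
Converged at ψ = 0.3646.
Then V = ψ·F = 0.3646·203 = 74.0 mol/h and L = F − V = 129.0 mol/h.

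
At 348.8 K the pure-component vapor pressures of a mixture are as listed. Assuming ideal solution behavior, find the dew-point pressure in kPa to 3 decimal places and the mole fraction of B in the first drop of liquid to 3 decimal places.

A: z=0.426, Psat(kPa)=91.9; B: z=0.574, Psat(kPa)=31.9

Pdew = 44.191 kPa, x_B = 0.795

At the dew point ψ → 1, so Σzᵢ/Kᵢ = 1 with Kᵢ = Pᵢˢᵃᵗ/P ⇒ 1/P = Σzᵢ/Pᵢˢᵃᵗ.
1/P = 0.426/91.9 + 0.574/31.9 = 0.022629 ⇒ P = 44.191 kPa
xᵢ = zᵢP/Pᵢˢᵃᵗ ⇒ x_B = 0.574·44.191/31.9 = 0.795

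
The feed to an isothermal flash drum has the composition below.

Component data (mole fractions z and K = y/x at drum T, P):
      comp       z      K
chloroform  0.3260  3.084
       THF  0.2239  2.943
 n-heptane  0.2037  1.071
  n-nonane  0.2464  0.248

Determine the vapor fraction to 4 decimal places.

Newton iteration, ψ⁰ = 0.5:
  ψ = 0.5000: g = 0.27039, g' = -0.9158 → ψ = 0.7952
  ψ = 0.7952: g = -0.02067, g' = -1.1942 → ψ = 0.7779
  ψ = 0.7779: g = -0.00039, g' = -1.1501 → ψ = 0.7776
Converged at ψ = 0.7776.

ψ = 0.7776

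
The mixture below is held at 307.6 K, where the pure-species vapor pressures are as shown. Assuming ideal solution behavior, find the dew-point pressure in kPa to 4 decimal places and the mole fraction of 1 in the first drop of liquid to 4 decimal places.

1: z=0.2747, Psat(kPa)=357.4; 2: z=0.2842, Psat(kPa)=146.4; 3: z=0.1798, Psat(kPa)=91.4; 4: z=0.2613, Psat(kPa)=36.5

At the dew point ψ → 1, so Σzᵢ/Kᵢ = 1 with Kᵢ = Pᵢˢᵃᵗ/P ⇒ 1/P = Σzᵢ/Pᵢˢᵃᵗ.
1/P = 0.2747/357.4 + 0.2842/146.4 + 0.1798/91.4 + 0.2613/36.5 = 0.0118359 ⇒ P = 84.4884 kPa
xᵢ = zᵢP/Pᵢˢᵃᵗ ⇒ x_1 = 0.2747·84.4884/357.4 = 0.0649

Pdew = 84.4884 kPa, x_1 = 0.0649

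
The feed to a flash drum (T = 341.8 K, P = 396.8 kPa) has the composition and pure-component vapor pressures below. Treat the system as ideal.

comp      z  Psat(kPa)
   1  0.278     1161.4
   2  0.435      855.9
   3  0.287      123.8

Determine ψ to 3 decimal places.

ψ = 0.832

Raoult's law: Kᵢ = Pᵢˢᵃᵗ/P = Pᵢˢᵃᵗ/396.8.
  K_1 = 1161.4/396.8 = 2.92692, K_2 = 855.9/396.8 = 2.15701, K_3 = 123.8/396.8 = 0.31200
Rachford–Rice: g(ψ) = Σ zᵢ(Kᵢ−1)/(1+ψ(Kᵢ−1)) = 0.
g(0) = ΣzᵢKᵢ − 1 = 0.842 and g(1) = 1 − Σzᵢ/Kᵢ = -0.217, so a root lies in (0, 1).
Newton iteration, ψ⁰ = 0.5:
  ψ = 0.500: g = 0.2907, g' = -0.817 → ψ = 0.856
  ψ = 0.856: g = -0.0250, g' = -1.097 → ψ = 0.833
  ψ = 0.833: g = -0.0006, g' = -1.048 → ψ = 0.832
Converged at ψ = 0.832.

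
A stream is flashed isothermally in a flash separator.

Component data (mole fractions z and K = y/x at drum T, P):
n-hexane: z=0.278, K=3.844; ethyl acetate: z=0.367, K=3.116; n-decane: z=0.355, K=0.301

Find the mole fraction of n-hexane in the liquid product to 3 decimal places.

Rachford–Rice: g(V/F) = Σ zᵢ(Kᵢ−1)/(1+V/F(Kᵢ−1)) = 0.
Check two-phase: ΣzᵢKᵢ = 2.319 > 1 and Σzᵢ/Kᵢ = 1.370 > 1, so g(0) = 1.319 > 0 and g(1) = -0.370 < 0.
Newton iteration, V/F⁰ = 0.5:
  V/F = 0.500: g = 0.3223, g' = -1.181 → V/F = 0.773
  V/F = 0.773: g = 0.0022, g' = -1.277 → V/F = 0.775
Converged at V/F = 0.775.
Compositions from xᵢ = zᵢ/(1+V/F(Kᵢ−1)), yᵢ = Kᵢxᵢ:
  n-hexane: x = 0.087, y = 0.334
  ethyl acetate: x = 0.139, y = 0.433
  n-decane: x = 0.774, y = 0.233

x_n-hexane = 0.087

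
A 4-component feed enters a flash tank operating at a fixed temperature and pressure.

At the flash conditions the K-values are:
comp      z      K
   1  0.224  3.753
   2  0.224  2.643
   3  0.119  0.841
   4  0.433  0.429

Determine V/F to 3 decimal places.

V/F = 0.629

Material balance + equilibrium reduce to Σ zᵢ(Kᵢ−1)/(1+V/F(Kᵢ−1)) = 0.
g(0) = ΣzᵢKᵢ − 1 = 0.719 and g(1) = 1 − Σzᵢ/Kᵢ = -0.295, so a root lies in (0, 1).
Newton–Raphson from V/F = 0.53:
  V/F = 0.530: g = 0.0723, g' = -0.747 → V/F = 0.627
  V/F = 0.627: g = 0.0015, g' = -0.721 → V/F = 0.629
Converged at V/F = 0.629.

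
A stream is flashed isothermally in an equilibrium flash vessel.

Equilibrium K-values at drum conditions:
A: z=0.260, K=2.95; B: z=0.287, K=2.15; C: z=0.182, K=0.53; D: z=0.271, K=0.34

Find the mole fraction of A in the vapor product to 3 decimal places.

y_A = 0.348

Rachford–Rice: g(ψ) = Σ zᵢ(Kᵢ−1)/(1+ψ(Kᵢ−1)) = 0.
g(0) = ΣzᵢKᵢ − 1 = 0.573 and g(1) = 1 − Σzᵢ/Kᵢ = -0.362, so a root lies in (0, 1).
Newton iteration, ψ⁰ = 0.52:
  ψ = 0.520: g = 0.0727, g' = -0.736 → ψ = 0.619
  ψ = 0.619: g = -0.0004, g' = -0.750 → ψ = 0.618
Converged at ψ = 0.618.
Compositions from xᵢ = zᵢ/(1+ψ(Kᵢ−1)), yᵢ = Kᵢxᵢ:
  A: x = 0.118, y = 0.348
  B: x = 0.168, y = 0.361
  C: x = 0.257, y = 0.136
  D: x = 0.458, y = 0.156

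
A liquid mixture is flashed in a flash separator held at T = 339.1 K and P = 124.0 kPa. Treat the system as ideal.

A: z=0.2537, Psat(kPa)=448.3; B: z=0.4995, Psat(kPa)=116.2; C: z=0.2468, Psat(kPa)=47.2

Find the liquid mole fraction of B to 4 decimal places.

x_B = 0.5179

Raoult's law: Kᵢ = Pᵢˢᵃᵗ/P = Pᵢˢᵃᵗ/124.0.
  K_A = 448.3/124.0 = 3.615323, K_B = 116.2/124.0 = 0.937097, K_C = 47.2/124.0 = 0.380645
Let β = V/F and solve Σ zᵢ(Kᵢ−1)/(1+β(Kᵢ−1)) = 0.
Check two-phase: ΣzᵢKᵢ = 1.4792 > 1 and Σzᵢ/Kᵢ = 1.2516 > 1, so g(0) = 0.4792 > 0 and g(1) = -0.2516 < 0.
Iterate (Newton) starting at β = 0.42:
  β = 0.4200: g = 0.07732, g' = -0.5691 → β = 0.5559
  β = 0.5559: g = 0.00474, g' = -0.5105 → β = 0.5651
  β = 0.5651: g = 0.00001, g' = -0.5088 → β = 0.5652
Converged at β = 0.5652.
Compositions from xᵢ = zᵢ/(1+β(Kᵢ−1)), yᵢ = Kᵢxᵢ:
  A: x = 0.1024, y = 0.3701
  B: x = 0.5179, y = 0.4853
  C: x = 0.3797, y = 0.1445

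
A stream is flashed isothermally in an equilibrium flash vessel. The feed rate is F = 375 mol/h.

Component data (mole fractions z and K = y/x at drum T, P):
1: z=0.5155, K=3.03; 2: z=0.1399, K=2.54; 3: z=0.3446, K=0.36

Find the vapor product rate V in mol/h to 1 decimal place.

Material balance + equilibrium reduce to Σ zᵢ(Kᵢ−1)/(1+ψ(Kᵢ−1)) = 0.
Check two-phase: ΣzᵢKᵢ = 2.0414 > 1 and Σzᵢ/Kᵢ = 1.1824 > 1, so g(0) = 1.0414 > 0 and g(1) = -0.1824 < 0.
Newton–Raphson from ψ = 0.31:
  ψ = 0.3100: g = 0.51298, g' = -1.1719 → ψ = 0.7477
  ψ = 0.7477: g = 0.09281, g' = -0.9258 → ψ = 0.8480
  ψ = 0.8480: g = -0.00431, g' = -1.0242 → ψ = 0.8438
Converged at ψ = 0.8438.
Then V = ψ·F = 0.8438·375 = 316.4 mol/h and L = F − V = 58.6 mol/h.

V = 316.4 mol/h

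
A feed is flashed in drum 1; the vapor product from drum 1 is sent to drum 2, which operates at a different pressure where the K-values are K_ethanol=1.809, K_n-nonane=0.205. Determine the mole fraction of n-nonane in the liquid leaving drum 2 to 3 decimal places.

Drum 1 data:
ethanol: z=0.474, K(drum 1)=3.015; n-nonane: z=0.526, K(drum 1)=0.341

x_n-nonane (drum 2) = 0.504

Drum 1:
Iterate (Newton) starting at ψ₁ = 0.5:
  ψ₁ = 0.500: g = -0.0412, g' = -0.986 → ψ₁ = 0.458
Converged at ψ₁ = 0.458.
Drum-1 compositions:
  ethanol: x = 0.246, y = 0.743
  n-nonane: x = 0.754, y = 0.257
Drum-2 feed = drum-1 vapor: z₂ = (0.7430, 0.2570).
Drum 2:
Let ψ₂ = V/F and solve Σ zᵢ(Kᵢ−1)/(1+ψ₂(Kᵢ−1)) = 0.
g(0) = ΣzᵢKᵢ − 1 = 0.397 and g(1) = 1 − Σzᵢ/Kᵢ = -0.664, so a root lies in (0, 1).
Binary case is linear: z₁(K₁−1)(1+ψ₂(K₂−1)) + z₂(K₂−1)(1+ψ₂(K₁−1)) = 0
⇒ ψ₂ = [z₁(K₁−1)+z₂(K₂−1)] / [−(K₁−1)(K₂−1)] = 0.3968/0.6432 = 0.617
  ethanol: x = 0.496, y = 0.897
  n-nonane: x = 0.504, y = 0.103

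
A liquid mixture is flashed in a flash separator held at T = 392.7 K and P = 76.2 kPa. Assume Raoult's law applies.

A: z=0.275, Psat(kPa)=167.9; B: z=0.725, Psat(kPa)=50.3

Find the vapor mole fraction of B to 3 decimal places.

y_B = 0.515

Raoult's law: Kᵢ = Pᵢˢᵃᵗ/P = Pᵢˢᵃᵗ/76.2.
  K_A = 167.9/76.2 = 2.20341, K_B = 50.3/76.2 = 0.66010
Rachford–Rice: g(V/F) = Σ zᵢ(Kᵢ−1)/(1+V/F(Kᵢ−1)) = 0.
Check two-phase: ΣzᵢKᵢ = 1.085 > 1 and Σzᵢ/Kᵢ = 1.223 > 1, so g(0) = 0.085 > 0 and g(1) = -0.223 < 0.
Iterate (Newton) starting at V/F = 0.69:
  V/F = 0.690: g = -0.1411, g' = -0.262 → V/F = 0.151
  V/F = 0.151: g = 0.0203, g' = -0.378 → V/F = 0.205
  V/F = 0.205: g = 0.0007, g' = -0.353 → V/F = 0.207
Converged at V/F = 0.207.
Compositions from xᵢ = zᵢ/(1+V/F(Kᵢ−1)), yᵢ = Kᵢxᵢ:
  A: x = 0.220, y = 0.485
  B: x = 0.780, y = 0.515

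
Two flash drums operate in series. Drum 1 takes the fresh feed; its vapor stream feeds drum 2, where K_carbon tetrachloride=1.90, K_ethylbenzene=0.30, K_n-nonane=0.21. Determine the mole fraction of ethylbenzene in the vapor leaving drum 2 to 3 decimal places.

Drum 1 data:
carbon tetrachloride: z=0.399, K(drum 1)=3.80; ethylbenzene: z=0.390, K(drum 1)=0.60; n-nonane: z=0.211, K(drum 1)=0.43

y_ethylbenzene (drum 2) = 0.113

Drum 1:
Rachford–Rice: g(ψ₁) = Σ zᵢ(Kᵢ−1)/(1+ψ₁(Kᵢ−1)) = 0.
g(0) = ΣzᵢKᵢ − 1 = 0.841 and g(1) = 1 − Σzᵢ/Kᵢ = -0.246, so a root lies in (0, 1).
Newton iteration, ψ₁⁰ = 0.5:
  ψ₁ = 0.500: g = 0.1023, g' = -0.775 → ψ₁ = 0.632
  ψ₁ = 0.632: g = 0.0066, g' = -0.687 → ψ₁ = 0.642
Converged at ψ₁ = 0.642.
Drum-1 compositions:
  carbon tetrachloride: x = 0.143, y = 0.542
  ethylbenzene: x = 0.525, y = 0.315
  n-nonane: x = 0.333, y = 0.143
Drum-2 feed = drum-1 vapor: z₂ = (0.5422, 0.3148, 0.1430).
Drum 2:
Material balance + equilibrium reduce to Σ zᵢ(Kᵢ−1)/(1+ψ₂(Kᵢ−1)) = 0.
Check two-phase: ΣzᵢKᵢ = 1.155 > 1 and Σzᵢ/Kᵢ = 2.016 > 1, so g(0) = 0.155 > 0 and g(1) = -1.016 < 0.
Newton iteration, ψ₂⁰ = 0.5:
  ψ₂ = 0.500: g = -0.1893, g' = -0.818 → ψ₂ = 0.269
  ψ₂ = 0.269: g = -0.0218, g' = -0.663 → ψ₂ = 0.236
  ψ₂ = 0.236: g = -0.0001, g' = -0.655 → ψ₂ = 0.235
Converged at ψ₂ = 0.235.
  carbon tetrachloride: x = 0.447, y = 0.850
  ethylbenzene: x = 0.377, y = 0.113
  n-nonane: x = 0.176, y = 0.037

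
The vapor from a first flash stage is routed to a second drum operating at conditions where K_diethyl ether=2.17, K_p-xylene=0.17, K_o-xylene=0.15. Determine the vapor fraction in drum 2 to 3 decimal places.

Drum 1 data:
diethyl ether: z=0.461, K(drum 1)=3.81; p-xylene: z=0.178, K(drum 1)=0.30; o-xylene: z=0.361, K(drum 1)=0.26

Drum 1:
Let ψ₁ = V/F and solve Σ zᵢ(Kᵢ−1)/(1+ψ₁(Kᵢ−1)) = 0.
Check two-phase: ΣzᵢKᵢ = 1.904 > 1 and Σzᵢ/Kᵢ = 2.103 > 1, so g(0) = 0.904 > 0 and g(1) = -1.103 < 0.
Iterate (Newton) starting at ψ₁ = 0.67:
  ψ₁ = 0.670: g = -0.3151, g' = -1.525 → ψ₁ = 0.463
  ψ₁ = 0.463: g = -0.0282, g' = -1.336 → ψ₁ = 0.442
Converged at ψ₁ = 0.442.
Drum-1 compositions:
  diethyl ether: x = 0.206, y = 0.783
  p-xylene: x = 0.258, y = 0.077
  o-xylene: x = 0.537, y = 0.140
Drum-2 feed = drum-1 vapor: z₂ = (0.7831, 0.0773, 0.1395).
Drum 2:
Material balance + equilibrium reduce to Σ zᵢ(Kᵢ−1)/(1+ψ₂(Kᵢ−1)) = 0.
Feasibility: ΣzᵢKᵢ = 1.733, Σzᵢ/Kᵢ = 1.746 — both > 1, two phases present.
Iterate (Newton) starting at ψ₂ = 0.5:
  ψ₂ = 0.500: g = 0.2621, g' = -0.887 → ψ₂ = 0.795
  ψ₂ = 0.795: g = -0.0804, g' = -1.710 → ψ₂ = 0.748
  ψ₂ = 0.748: g = -0.0068, g' = -1.437 → ψ₂ = 0.744
Converged at ψ₂ = 0.744.
  diethyl ether: x = 0.419, y = 0.909
  p-xylene: x = 0.202, y = 0.034
  o-xylene: x = 0.379, y = 0.057

V/F (drum 2) = 0.744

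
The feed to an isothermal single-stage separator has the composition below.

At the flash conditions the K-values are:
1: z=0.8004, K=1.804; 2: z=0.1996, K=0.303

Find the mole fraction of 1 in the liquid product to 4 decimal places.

x_1 = 0.4644

Let β = V/F and solve Σ zᵢ(Kᵢ−1)/(1+β(Kᵢ−1)) = 0.
g(0) = ΣzᵢKᵢ − 1 = 0.5044 and g(1) = 1 − Σzᵢ/Kᵢ = -0.1024, so a root lies in (0, 1).
Binary case is linear: z₁(K₁−1)(1+β(K₂−1)) + z₂(K₂−1)(1+β(K₁−1)) = 0
⇒ β = [z₁(K₁−1)+z₂(K₂−1)] / [−(K₁−1)(K₂−1)] = 0.50440/0.56039 = 0.9001
Compositions from xᵢ = zᵢ/(1+β(Kᵢ−1)), yᵢ = Kᵢxᵢ:
  1: x = 0.4644, y = 0.8377
  2: x = 0.5356, y = 0.1623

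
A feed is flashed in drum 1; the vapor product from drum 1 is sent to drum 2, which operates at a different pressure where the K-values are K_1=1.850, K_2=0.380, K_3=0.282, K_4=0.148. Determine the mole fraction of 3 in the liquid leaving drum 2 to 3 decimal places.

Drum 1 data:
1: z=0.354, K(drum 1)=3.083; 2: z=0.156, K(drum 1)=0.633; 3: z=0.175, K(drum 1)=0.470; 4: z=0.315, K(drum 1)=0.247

x_3 (drum 2) = 0.167

Drum 1:
Let ψ₁ = V/F and solve Σ zᵢ(Kᵢ−1)/(1+ψ₁(Kᵢ−1)) = 0.
Feasibility: ΣzᵢKᵢ = 1.350, Σzᵢ/Kᵢ = 2.009 — both > 1, two phases present.
Newton iteration, ψ₁⁰ = 0.5:
  ψ₁ = 0.500: g = -0.2155, g' = -0.950 → ψ₁ = 0.273
  ψ₁ = 0.273: g = -0.0008, g' = -1.000 → ψ₁ = 0.272
Converged at ψ₁ = 0.272.
Drum-1 compositions:
  1: x = 0.226, y = 0.696
  2: x = 0.173, y = 0.110
  3: x = 0.205, y = 0.096
  4: x = 0.396, y = 0.098
Drum-2 feed = drum-1 vapor: z₂ = (0.6963, 0.1097, 0.0961, 0.0979).
Drum 2:
Material balance + equilibrium reduce to Σ zᵢ(Kᵢ−1)/(1+ψ₂(Kᵢ−1)) = 0.
Check two-phase: ΣzᵢKᵢ = 1.371 > 1 and Σzᵢ/Kᵢ = 1.667 > 1, so g(0) = 0.371 > 0 and g(1) = -0.667 < 0.
Newton iteration, ψ₂⁰ = 0.57:
  ψ₂ = 0.570: g = 0.0145, g' = -0.740 → ψ₂ = 0.590
  ψ₂ = 0.590: g = -0.0002, g' = -0.764 → ψ₂ = 0.589
Converged at ψ₂ = 0.589.
  1: x = 0.464, y = 0.858
  2: x = 0.173, y = 0.066
  3: x = 0.167, y = 0.047
  4: x = 0.197, y = 0.029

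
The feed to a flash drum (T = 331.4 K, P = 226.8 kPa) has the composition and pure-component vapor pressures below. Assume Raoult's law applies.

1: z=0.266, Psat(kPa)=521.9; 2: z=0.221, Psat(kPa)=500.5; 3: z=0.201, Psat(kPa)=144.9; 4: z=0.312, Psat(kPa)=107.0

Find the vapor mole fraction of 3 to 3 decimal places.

Raoult's law: Kᵢ = Pᵢˢᵃᵗ/P = Pᵢˢᵃᵗ/226.8.
  K_1 = 521.9/226.8 = 2.30115, K_2 = 500.5/226.8 = 2.20679, K_3 = 144.9/226.8 = 0.63889, K_4 = 107.0/226.8 = 0.47178
Rachford–Rice: g(V/F) = Σ zᵢ(Kᵢ−1)/(1+V/F(Kᵢ−1)) = 0.
g(0) = ΣzᵢKᵢ − 1 = 0.375 and g(1) = 1 − Σzᵢ/Kᵢ = -0.192, so a root lies in (0, 1).
Newton iteration, V/F⁰ = 0.36:
  V/F = 0.360: g = 0.1347, g' = -0.533 → V/F = 0.613
  V/F = 0.613: g = 0.0090, g' = -0.479 → V/F = 0.632
Converged at V/F = 0.632.
Compositions from xᵢ = zᵢ/(1+V/F(Kᵢ−1)), yᵢ = Kᵢxᵢ:
  1: x = 0.146, y = 0.336
  2: x = 0.125, y = 0.277
  3: x = 0.260, y = 0.166
  4: x = 0.468, y = 0.221

y_3 = 0.166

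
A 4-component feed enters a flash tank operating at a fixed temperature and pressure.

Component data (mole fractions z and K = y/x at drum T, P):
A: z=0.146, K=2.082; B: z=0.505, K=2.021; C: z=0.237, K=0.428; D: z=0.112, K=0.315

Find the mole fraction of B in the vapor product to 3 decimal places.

Material balance + equilibrium reduce to Σ zᵢ(Kᵢ−1)/(1+β(Kᵢ−1)) = 0.
Check two-phase: ΣzᵢKᵢ = 1.461 > 1 and Σzᵢ/Kᵢ = 1.229 > 1, so g(0) = 0.461 > 0 and g(1) = -0.229 < 0.
Newton iteration, β⁰ = 0.5:
  β = 0.500: g = 0.1373, g' = -0.576 → β = 0.738
  β = 0.738: g = -0.0080, g' = -0.671 → β = 0.726
Converged at β = 0.726.
Compositions from xᵢ = zᵢ/(1+β(Kᵢ−1)), yᵢ = Kᵢxᵢ:
  A: x = 0.082, y = 0.170
  B: x = 0.290, y = 0.586
  C: x = 0.405, y = 0.174
  D: x = 0.223, y = 0.070

y_B = 0.586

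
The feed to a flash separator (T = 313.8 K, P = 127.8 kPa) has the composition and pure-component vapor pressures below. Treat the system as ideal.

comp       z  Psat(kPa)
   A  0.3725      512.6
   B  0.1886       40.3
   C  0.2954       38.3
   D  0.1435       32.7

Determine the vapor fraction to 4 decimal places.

ψ = 0.3193

Raoult's law: Kᵢ = Pᵢˢᵃᵗ/P = Pᵢˢᵃᵗ/127.8.
  K_A = 512.6/127.8 = 4.010955, K_B = 40.3/127.8 = 0.315336, K_C = 38.3/127.8 = 0.299687, K_D = 32.7/127.8 = 0.255869
Let ψ = V/F and solve Σ zᵢ(Kᵢ−1)/(1+ψ(Kᵢ−1)) = 0.
Check two-phase: ΣzᵢKᵢ = 1.6788 > 1 and Σzᵢ/Kᵢ = 2.2375 > 1, so g(0) = 0.6788 > 0 and g(1) = -1.2375 < 0.
Newton–Raphson from ψ = 0.55:
  ψ = 0.5500: g = -0.30208, g' = -1.3171 → ψ = 0.3207
  ψ = 0.3207: g = -0.00183, g' = -1.3973 → ψ = 0.3193
Converged at ψ = 0.3193.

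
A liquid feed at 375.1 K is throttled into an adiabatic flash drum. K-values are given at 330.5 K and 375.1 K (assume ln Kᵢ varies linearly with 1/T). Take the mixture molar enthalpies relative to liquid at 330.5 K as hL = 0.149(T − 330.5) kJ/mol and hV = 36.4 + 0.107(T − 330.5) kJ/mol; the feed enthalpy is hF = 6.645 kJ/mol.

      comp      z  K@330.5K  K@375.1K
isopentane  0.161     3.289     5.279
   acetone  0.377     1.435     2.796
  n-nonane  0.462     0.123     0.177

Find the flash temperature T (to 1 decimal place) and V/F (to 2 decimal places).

T = 334.9 K, V/F = 0.17

Adiabatic flash: solve Rachford–Rice at each trial T, then check hF = ψ·hV(T) + (1−ψ)·hL(T).
  T = 330.5 K: K = (3.289, 1.435, 0.123), RR gives ψ = 0.112, H_out = 4.091 kJ/mol
  T = 375.1 K: K = (5.279, 2.796, 0.177), RR gives ψ = 0.454, H_out = 22.322 kJ/mol
  T = 352.8 K: K = (4.230, 2.046, 0.149), RR gives ψ = 0.329, H_out = 14.979 kJ/mol
  T = 341.6 K: K = (3.743, 1.722, 0.136), RR gives ψ = 0.235, H_out = 10.107 kJ/mol
  T = 336.1 K: K = (3.514, 1.576, 0.129), RR gives ψ = 0.178, H_out = 7.290 kJ/mol
  T = 333.3 K: K = (3.401, 1.504, 0.126), RR gives ψ = 0.147, H_out = 5.733 kJ/mol
  T = 334.7 K: K = (3.457, 1.540, 0.128), RR gives ψ = 0.163, H_out = 6.522 kJ/mol
Linear interpolation between T = 334.7 (H_out = 6.522) and T = 336.1 (H_out = 7.290) on hF = 6.645 gives T ≈ 334.9 K, at which ψ = 0.17.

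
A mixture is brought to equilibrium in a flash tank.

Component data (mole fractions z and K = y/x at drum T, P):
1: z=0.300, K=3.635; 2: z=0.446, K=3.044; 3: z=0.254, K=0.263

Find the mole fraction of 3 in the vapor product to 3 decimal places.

Rachford–Rice: g(V/F) = Σ zᵢ(Kᵢ−1)/(1+V/F(Kᵢ−1)) = 0.
Check two-phase: ΣzᵢKᵢ = 2.515 > 1 and Σzᵢ/Kᵢ = 1.195 > 1, so g(0) = 1.515 > 0 and g(1) = -0.195 < 0.
Newton iteration, V/F⁰ = 0.5:
  V/F = 0.500: g = 0.4955, g' = -1.190 → V/F = 0.917
  V/F = 0.917: g = -0.0282, g' = -1.715 → V/F = 0.900
Converged at V/F = 0.900.
Compositions from xᵢ = zᵢ/(1+V/F(Kᵢ−1)), yᵢ = Kᵢxᵢ:
  1: x = 0.089, y = 0.324
  2: x = 0.157, y = 0.478
  3: x = 0.754, y = 0.198

y_3 = 0.198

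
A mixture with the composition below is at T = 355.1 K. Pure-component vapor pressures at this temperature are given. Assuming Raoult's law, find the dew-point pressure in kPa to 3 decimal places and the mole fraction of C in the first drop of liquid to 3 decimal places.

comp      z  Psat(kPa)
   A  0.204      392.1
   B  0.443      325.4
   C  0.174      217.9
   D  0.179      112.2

At the dew point ψ → 1, so Σzᵢ/Kᵢ = 1 with Kᵢ = Pᵢˢᵃᵗ/P ⇒ 1/P = Σzᵢ/Pᵢˢᵃᵗ.
1/P = 0.204/392.1 + 0.443/325.4 + 0.174/217.9 + 0.179/112.2 = 0.004276 ⇒ P = 233.887 kPa
xᵢ = zᵢP/Pᵢˢᵃᵗ ⇒ x_C = 0.174·233.887/217.9 = 0.187

Pdew = 233.887 kPa, x_C = 0.187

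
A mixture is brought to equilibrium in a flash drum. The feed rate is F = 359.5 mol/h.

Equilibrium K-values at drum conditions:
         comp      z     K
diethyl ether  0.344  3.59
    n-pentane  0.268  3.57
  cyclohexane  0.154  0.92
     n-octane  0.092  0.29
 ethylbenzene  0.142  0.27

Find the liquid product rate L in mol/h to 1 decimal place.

Newton iteration, ψ⁰ = 0.5:
  ψ = 0.500: g = 0.4123, g' = -1.077 → ψ = 0.883
  ψ = 0.883: g = 0.0021, g' = -1.312 → ψ = 0.884
Converged at ψ = 0.884.
Then V = ψ·F = 0.8843·359.5 = 317.9 mol/h and L = F − V = 41.6 mol/h.

L = 41.6 mol/h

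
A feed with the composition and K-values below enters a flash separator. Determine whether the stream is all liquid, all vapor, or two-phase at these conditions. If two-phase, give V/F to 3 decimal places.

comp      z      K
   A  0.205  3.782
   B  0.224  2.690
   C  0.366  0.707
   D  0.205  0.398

two-phase, V/F = 0.732

ΣzᵢKᵢ = 1.718; Σzᵢ/Kᵢ = 1.170.
Both exceed 1, so a two-phase solution exists.
Let ψ = V/F and solve Σ zᵢ(Kᵢ−1)/(1+ψ(Kᵢ−1)) = 0.
Newton–Raphson from ψ = 0.66:
  ψ = 0.660: g = 0.0423, g' = -0.593 → ψ = 0.731
  ψ = 0.731: g = 0.0003, g' = -0.588 → ψ = 0.732
Converged at ψ = 0.732.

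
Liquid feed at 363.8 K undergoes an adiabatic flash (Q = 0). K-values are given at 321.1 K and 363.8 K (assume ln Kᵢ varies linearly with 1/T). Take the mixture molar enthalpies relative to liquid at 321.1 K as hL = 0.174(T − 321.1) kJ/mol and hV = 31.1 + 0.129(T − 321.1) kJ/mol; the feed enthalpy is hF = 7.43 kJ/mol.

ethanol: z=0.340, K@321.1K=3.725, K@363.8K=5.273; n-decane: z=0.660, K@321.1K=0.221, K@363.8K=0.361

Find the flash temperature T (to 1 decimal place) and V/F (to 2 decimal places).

Adiabatic flash: solve Rachford–Rice at each trial T, then check hF = ψ·hV(T) + (1−ψ)·hL(T).
  T = 321.1 K: K = (3.725, 0.221), RR gives ψ = 0.194, H_out = 6.041 kJ/mol
  T = 363.8 K: K = (5.273, 0.361), RR gives ψ = 0.378, H_out = 18.448 kJ/mol
  T = 342.5 K: K = (4.482, 0.287), RR gives ψ = 0.287, H_out = 12.382 kJ/mol
  T = 331.8 K: K = (4.098, 0.253), RR gives ψ = 0.242, H_out = 9.274 kJ/mol
  T = 326.5 K: K = (3.912, 0.237), RR gives ψ = 0.219, H_out = 7.693 kJ/mol
  T = 323.8 K: K = (3.818, 0.229), RR gives ψ = 0.207, H_out = 6.873 kJ/mol
  T = 325.1 K: K = (3.863, 0.233), RR gives ψ = 0.213, H_out = 7.269 kJ/mol
Linear interpolation between T = 325.1 (H_out = 7.269) and T = 326.5 (H_out = 7.693) on hF = 7.43 gives T ≈ 325.6 K, at which ψ = 0.21.

T = 325.6 K, V/F = 0.21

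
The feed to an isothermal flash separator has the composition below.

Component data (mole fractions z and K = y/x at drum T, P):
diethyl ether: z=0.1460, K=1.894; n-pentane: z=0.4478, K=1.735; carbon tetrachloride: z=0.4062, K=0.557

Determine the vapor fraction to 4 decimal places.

ψ = 0.8141

Iterate (Newton) starting at ψ = 0.5:
  ψ = 0.5000: g = 0.09974, g' = -0.3166 → ψ = 0.8150
  ψ = 0.8150: g = -0.00029, g' = -0.3289 → ψ = 0.8141
Converged at ψ = 0.8141.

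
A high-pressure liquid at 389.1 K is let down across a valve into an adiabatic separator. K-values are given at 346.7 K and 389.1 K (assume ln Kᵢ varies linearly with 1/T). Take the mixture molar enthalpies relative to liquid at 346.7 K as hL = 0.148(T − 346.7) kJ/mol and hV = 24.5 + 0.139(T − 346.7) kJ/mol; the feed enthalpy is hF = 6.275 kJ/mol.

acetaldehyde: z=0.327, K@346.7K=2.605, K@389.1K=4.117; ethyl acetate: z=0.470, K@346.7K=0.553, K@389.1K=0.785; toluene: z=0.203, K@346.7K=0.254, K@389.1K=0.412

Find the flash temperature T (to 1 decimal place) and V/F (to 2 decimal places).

Adiabatic flash: solve Rachford–Rice at each trial T, then check hF = ψ·hV(T) + (1−ψ)·hL(T).
  T = 346.7 K: K = (2.605, 0.553, 0.254), RR gives ψ = 0.185, H_out = 4.531 kJ/mol
  T = 389.1 K: K = (4.117, 0.785, 0.412), RR gives ψ = 0.697, H_out = 23.093 kJ/mol
  T = 367.9 K: K = (3.318, 0.666, 0.328), RR gives ψ = 0.436, H_out = 13.738 kJ/mol
  T = 357.3 K: K = (2.951, 0.608, 0.290), RR gives ψ = 0.314, H_out = 9.236 kJ/mol
  T = 352.0 K: K = (2.775, 0.580, 0.272), RR gives ψ = 0.251, H_out = 6.927 kJ/mol
  T = 349.4 K: K = (2.691, 0.567, 0.263), RR gives ψ = 0.219, H_out = 5.766 kJ/mol
  T = 350.7 K: K = (2.733, 0.574, 0.267), RR gives ψ = 0.235, H_out = 6.349 kJ/mol
Linear interpolation between T = 349.4 (H_out = 5.766) and T = 350.7 (H_out = 6.349) on hF = 6.275 gives T ≈ 350.5 K, at which ψ = 0.23.

T = 350.5 K, V/F = 0.23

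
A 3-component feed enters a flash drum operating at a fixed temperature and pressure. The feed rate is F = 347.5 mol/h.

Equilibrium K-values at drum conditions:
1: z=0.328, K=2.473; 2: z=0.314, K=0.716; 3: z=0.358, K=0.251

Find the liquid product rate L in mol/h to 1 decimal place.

Rachford–Rice: g(ψ) = Σ zᵢ(Kᵢ−1)/(1+ψ(Kᵢ−1)) = 0.
g(0) = ΣzᵢKᵢ − 1 = 0.126 and g(1) = 1 − Σzᵢ/Kᵢ = -0.997, so a root lies in (0, 1).
Newton iteration, ψ⁰ = 0.53:
  ψ = 0.530: g = -0.2783, g' = -0.812 → ψ = 0.187
  ψ = 0.187: g = -0.0273, g' = -0.737 → ψ = 0.150
  ψ = 0.150: g = 0.0004, g' = -0.760 → ψ = 0.151
Converged at ψ = 0.151.
Then V = ψ·F = 0.1506·347.5 = 52.3 mol/h and L = F − V = 295.2 mol/h.

L = 295.2 mol/h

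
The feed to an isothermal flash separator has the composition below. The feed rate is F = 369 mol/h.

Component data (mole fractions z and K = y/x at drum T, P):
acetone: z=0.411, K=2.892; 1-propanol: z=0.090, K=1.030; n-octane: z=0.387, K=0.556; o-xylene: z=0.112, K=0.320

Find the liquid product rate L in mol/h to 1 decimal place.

Newton iteration, β⁰ = 0.5:
  β = 0.500: g = 0.0660, g' = -0.634 → β = 0.604
  β = 0.604: g = 0.0014, g' = -0.612 → β = 0.606
Converged at β = 0.606.
Then V = β·F = 0.6065·369 = 223.8 mol/h and L = F − V = 145.2 mol/h.

L = 145.2 mol/h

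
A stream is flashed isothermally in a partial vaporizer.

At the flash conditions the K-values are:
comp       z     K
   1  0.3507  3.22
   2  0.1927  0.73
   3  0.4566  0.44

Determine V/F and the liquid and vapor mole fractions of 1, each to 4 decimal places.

V/F = 0.4337, x_1 = 0.1787, y_1 = 0.5753

Newton–Raphson from V/F = 0.5:
  V/F = 0.5000: g = -0.04630, g' = -0.6832 → V/F = 0.4322
  V/F = 0.4322: g = 0.00106, g' = -0.7174 → V/F = 0.4337
Converged at V/F = 0.4337.
Compositions from xᵢ = zᵢ/(1+V/F(Kᵢ−1)), yᵢ = Kᵢxᵢ:
  1: x = 0.1787, y = 0.5753
  2: x = 0.2183, y = 0.1593
  3: x = 0.6031, y = 0.2654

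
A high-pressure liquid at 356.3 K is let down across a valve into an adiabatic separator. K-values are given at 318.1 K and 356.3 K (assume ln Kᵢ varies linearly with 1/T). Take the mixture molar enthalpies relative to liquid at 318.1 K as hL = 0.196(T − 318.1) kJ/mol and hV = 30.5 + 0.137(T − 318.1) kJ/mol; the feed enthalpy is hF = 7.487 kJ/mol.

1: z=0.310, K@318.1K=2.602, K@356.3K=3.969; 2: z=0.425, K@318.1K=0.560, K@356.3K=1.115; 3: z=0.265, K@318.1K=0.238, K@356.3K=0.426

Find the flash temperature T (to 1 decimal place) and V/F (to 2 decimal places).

T = 323.9 K, V/F = 0.21

Adiabatic flash: solve Rachford–Rice at each trial T, then check hF = ψ·hV(T) + (1−ψ)·hL(T).
  T = 318.1 K: K = (2.602, 0.560, 0.238), RR gives ψ = 0.116, H_out = 3.546 kJ/mol
  T = 356.3 K: K = (3.969, 1.115, 0.426), RR gives ψ = 0.866, H_out = 31.934 kJ/mol
  T = 337.2 K: K = (3.252, 0.806, 0.324), RR gives ψ = 0.448, H_out = 16.902 kJ/mol
  T = 327.6 K: K = (2.917, 0.675, 0.279), RR gives ψ = 0.273, H_out = 10.046 kJ/mol
  T = 322.9 K: K = (2.759, 0.616, 0.258), RR gives ψ = 0.195, H_out = 6.824 kJ/mol
  T = 325.2 K: K = (2.836, 0.644, 0.268), RR gives ψ = 0.233, H_out = 8.395 kJ/mol
Linear interpolation between T = 322.9 (H_out = 6.824) and T = 325.2 (H_out = 8.395) on hF = 7.487 gives T ≈ 323.9 K, at which ψ = 0.21.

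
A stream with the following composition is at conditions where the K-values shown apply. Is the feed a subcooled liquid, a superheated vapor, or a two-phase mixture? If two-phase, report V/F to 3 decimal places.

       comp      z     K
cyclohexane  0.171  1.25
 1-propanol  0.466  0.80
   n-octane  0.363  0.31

subcooled liquid

ΣzᵢKᵢ = 0.699; Σzᵢ/Kᵢ = 1.890.
Since ΣzᵢKᵢ < 1 the mixture is below its bubble point — single liquid phase.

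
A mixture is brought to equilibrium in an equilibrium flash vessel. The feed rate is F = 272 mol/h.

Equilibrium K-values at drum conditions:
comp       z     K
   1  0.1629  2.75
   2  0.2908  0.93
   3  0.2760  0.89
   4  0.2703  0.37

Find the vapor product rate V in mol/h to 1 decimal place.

Let β = V/F and solve Σ zᵢ(Kᵢ−1)/(1+β(Kᵢ−1)) = 0.
Check two-phase: ΣzᵢKᵢ = 1.0641 > 1 and Σzᵢ/Kᵢ = 1.4126 > 1, so g(0) = 0.0641 > 0 and g(1) = -0.4126 < 0.
Newton–Raphson from β = 0.5:
  β = 0.5000: g = -0.14978, g' = -0.3758 → β = 0.1015
  β = 0.1015: g = 0.00897, g' = -0.4871 → β = 0.1199
  β = 0.1199: g = 0.00015, g' = -0.4713 → β = 0.1202
Converged at β = 0.1202.
Then V = β·F = 0.1202·272 = 32.7 mol/h and L = F − V = 239.3 mol/h.

V = 32.7 mol/h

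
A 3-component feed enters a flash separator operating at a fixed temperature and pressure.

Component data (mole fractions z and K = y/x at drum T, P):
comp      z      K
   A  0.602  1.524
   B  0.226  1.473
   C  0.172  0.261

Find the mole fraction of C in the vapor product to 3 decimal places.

y_C = 0.107

Material balance + equilibrium reduce to Σ zᵢ(Kᵢ−1)/(1+ψ(Kᵢ−1)) = 0.
g(0) = ΣzᵢKᵢ − 1 = 0.295 and g(1) = 1 − Σzᵢ/Kᵢ = -0.207, so a root lies in (0, 1).
Newton–Raphson from ψ = 0.33:
  ψ = 0.330: g = 0.1933, g' = -0.322 → ψ = 0.930
  ψ = 0.930: g = -0.1199, g' = -1.059 → ψ = 0.817
  ψ = 0.817: g = -0.0225, g' = -0.705 → ψ = 0.785
  ψ = 0.785: g = -0.0010, g' = -0.642 → ψ = 0.783
Converged at ψ = 0.783.
Compositions from xᵢ = zᵢ/(1+ψ(Kᵢ−1)), yᵢ = Kᵢxᵢ:
  A: x = 0.427, y = 0.651
  B: x = 0.165, y = 0.243
  C: x = 0.408, y = 0.107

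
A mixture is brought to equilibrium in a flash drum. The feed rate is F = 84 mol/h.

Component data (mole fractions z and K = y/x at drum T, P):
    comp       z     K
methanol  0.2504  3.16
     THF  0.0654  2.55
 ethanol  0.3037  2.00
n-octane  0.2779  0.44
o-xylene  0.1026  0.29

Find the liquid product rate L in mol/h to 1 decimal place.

L = 20.7 mol/h

Material balance + equilibrium reduce to Σ zᵢ(Kᵢ−1)/(1+ψ(Kᵢ−1)) = 0.
Feasibility: ΣzᵢKᵢ = 1.7175, Σzᵢ/Kᵢ = 1.2421 — both > 1, two phases present.
Newton iteration, ψ⁰ = 0.53:
  ψ = 0.5300: g = 0.16822, g' = -0.7403 → ψ = 0.7572
  ψ = 0.7572: g = -0.00309, g' = -0.8045 → ψ = 0.7534
Converged at ψ = 0.7534.
Then V = ψ·F = 0.7534·84 = 63.3 mol/h and L = F − V = 20.7 mol/h.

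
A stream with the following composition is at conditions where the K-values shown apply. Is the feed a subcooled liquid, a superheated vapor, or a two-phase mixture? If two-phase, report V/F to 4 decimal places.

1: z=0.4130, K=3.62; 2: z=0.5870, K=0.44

ΣzᵢKᵢ = 1.7533; Σzᵢ/Kᵢ = 1.4482.
Both exceed 1, so a two-phase solution exists.
Rachford–Rice: g(ψ) = Σ zᵢ(Kᵢ−1)/(1+ψ(Kᵢ−1)) = 0.
Binary case is linear: z₁(K₁−1)(1+ψ(K₂−1)) + z₂(K₂−1)(1+ψ(K₁−1)) = 0
⇒ ψ = [z₁(K₁−1)+z₂(K₂−1)] / [−(K₁−1)(K₂−1)] = 0.75334/1.46720 = 0.5135

two-phase, V/F = 0.5135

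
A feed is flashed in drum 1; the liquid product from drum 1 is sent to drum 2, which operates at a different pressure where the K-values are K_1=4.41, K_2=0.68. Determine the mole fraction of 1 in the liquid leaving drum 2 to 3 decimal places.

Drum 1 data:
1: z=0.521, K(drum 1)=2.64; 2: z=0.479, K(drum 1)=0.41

Drum 1:
Let ψ₁ = V/F and solve Σ zᵢ(Kᵢ−1)/(1+ψ₁(Kᵢ−1)) = 0.
Check two-phase: ΣzᵢKᵢ = 1.572 > 1 and Σzᵢ/Kᵢ = 1.366 > 1, so g(0) = 0.572 > 0 and g(1) = -0.366 < 0.
Binary case is linear: z₁(K₁−1)(1+ψ₁(K₂−1)) + z₂(K₂−1)(1+ψ₁(K₁−1)) = 0
⇒ ψ₁ = [z₁(K₁−1)+z₂(K₂−1)] / [−(K₁−1)(K₂−1)] = 0.5718/0.9676 = 0.591
Drum-1 compositions:
  1: x = 0.265, y = 0.698
  2: x = 0.735, y = 0.302
Drum-2 feed = drum-1 liquid: z₂ = (0.2646, 0.7354).
Drum 2:
Material balance + equilibrium reduce to Σ zᵢ(Kᵢ−1)/(1+ψ₂(Kᵢ−1)) = 0.
g(0) = ΣzᵢKᵢ − 1 = 0.667 and g(1) = 1 − Σzᵢ/Kᵢ = -0.142, so a root lies in (0, 1).
Binary case is linear: z₁(K₁−1)(1+ψ₂(K₂−1)) + z₂(K₂−1)(1+ψ₂(K₁−1)) = 0
⇒ ψ₂ = [z₁(K₁−1)+z₂(K₂−1)] / [−(K₁−1)(K₂−1)] = 0.6669/1.0912 = 0.611
  1: x = 0.086, y = 0.378
  2: x = 0.914, y = 0.622

x_1 (drum 2) = 0.086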